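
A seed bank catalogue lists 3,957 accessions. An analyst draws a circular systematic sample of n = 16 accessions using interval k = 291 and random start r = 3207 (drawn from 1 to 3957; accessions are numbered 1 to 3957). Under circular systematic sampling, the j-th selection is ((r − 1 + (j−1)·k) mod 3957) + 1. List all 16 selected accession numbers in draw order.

3207, 3498, 3789, 123, 414, 705, 996, 1287, 1578, 1869, 2160, 2451, 2742, 3033, 3324, 3615

Selection 1: 3207
Selection 2: 3207 + 291 = 3498
Selection 3: 3498 + 291 = 3789
Selection 4: 3789 + 291 = 4080 → 4080 − 3957 = 123
Selection 5: 123 + 291 = 414
Selection 6: 414 + 291 = 705
Selection 7: 705 + 291 = 996
Selection 8: 996 + 291 = 1287
Selection 9: 1287 + 291 = 1578
Selection 10: 1578 + 291 = 1869
Selection 11: 1869 + 291 = 2160
Selection 12: 2160 + 291 = 2451
Selection 13: 2451 + 291 = 2742
Selection 14: 2742 + 291 = 3033
Selection 15: 3033 + 291 = 3324
Selection 16: 3324 + 291 = 3615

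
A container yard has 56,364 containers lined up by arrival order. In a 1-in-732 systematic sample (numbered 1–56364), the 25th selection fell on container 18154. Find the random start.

k = 732
r = 18154 − (25−1)×732 = 18154 − 17568 = 586

586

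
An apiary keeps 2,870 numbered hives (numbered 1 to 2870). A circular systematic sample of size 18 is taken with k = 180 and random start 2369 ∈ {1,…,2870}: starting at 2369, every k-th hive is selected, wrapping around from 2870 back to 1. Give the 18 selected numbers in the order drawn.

Selection 1: 2369
Selection 2: 2369 + 180 = 2549
Selection 3: 2549 + 180 = 2729
Selection 4: 2729 + 180 = 2909 → 2909 − 2870 = 39
Selection 5: 39 + 180 = 219
Selection 6: 219 + 180 = 399
Selection 7: 399 + 180 = 579
Selection 8: 579 + 180 = 759
Selection 9: 759 + 180 = 939
Selection 10: 939 + 180 = 1119
Selection 11: 1119 + 180 = 1299
Selection 12: 1299 + 180 = 1479
Selection 13: 1479 + 180 = 1659
Selection 14: 1659 + 180 = 1839
Selection 15: 1839 + 180 = 2019
Selection 16: 2019 + 180 = 2199
Selection 17: 2199 + 180 = 2379
Selection 18: 2379 + 180 = 2559

2369, 2549, 2729, 39, 219, 399, 579, 759, 939, 1119, 1299, 1479, 1659, 1839, 2019, 2199, 2379, 2559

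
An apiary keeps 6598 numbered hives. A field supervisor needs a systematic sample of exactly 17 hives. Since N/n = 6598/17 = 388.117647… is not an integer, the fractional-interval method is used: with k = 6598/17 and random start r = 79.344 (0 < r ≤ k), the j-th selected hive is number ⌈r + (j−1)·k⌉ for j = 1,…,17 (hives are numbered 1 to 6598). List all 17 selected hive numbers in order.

j=1: r + 0k = 79.344 → ⌈·⌉ = 80
j=2: r + 1k = 467.461647… → ⌈·⌉ = 468
j=3: r + 2k = 855.579294… → ⌈·⌉ = 856
j=4: r + 3k = 1243.696941… → ⌈·⌉ = 1244
j=5: r + 4k = 1631.814588… → ⌈·⌉ = 1632
j=6: r + 5k = 2019.932235… → ⌈·⌉ = 2020
j=7: r + 6k = 2408.049882… → ⌈·⌉ = 2409
j=8: r + 7k = 2796.167529… → ⌈·⌉ = 2797
j=9: r + 8k = 3184.285176… → ⌈·⌉ = 3185
j=10: r + 9k = 3572.402823… → ⌈·⌉ = 3573
j=11: r + 10k = 3960.520470… → ⌈·⌉ = 3961
j=12: r + 11k = 4348.638117… → ⌈·⌉ = 4349
j=13: r + 12k = 4736.755764… → ⌈·⌉ = 4737
j=14: r + 13k = 5124.873411… → ⌈·⌉ = 5125
j=15: r + 14k = 5512.991058… → ⌈·⌉ = 5513
j=16: r + 15k = 5901.108705… → ⌈·⌉ = 5902
j=17: r + 16k = 6289.226352… → ⌈·⌉ = 6290

80, 468, 856, 1244, 1632, 2020, 2409, 2797, 3185, 3573, 3961, 4349, 4737, 5125, 5513, 5902, 6290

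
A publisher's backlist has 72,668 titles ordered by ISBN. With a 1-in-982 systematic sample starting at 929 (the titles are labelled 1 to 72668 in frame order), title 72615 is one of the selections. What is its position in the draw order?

k = 982
position = (72615 − 929)/982 + 1 = 71686/982 + 1 = 73 + 1 = 74

74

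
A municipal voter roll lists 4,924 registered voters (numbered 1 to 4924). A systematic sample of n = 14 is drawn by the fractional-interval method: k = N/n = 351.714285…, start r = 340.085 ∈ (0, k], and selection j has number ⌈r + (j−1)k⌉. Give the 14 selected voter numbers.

j=1: r + 0k = 340.085 → ⌈·⌉ = 341
j=2: r + 1k = 691.799285… → ⌈·⌉ = 692
j=3: r + 2k = 1043.513571… → ⌈·⌉ = 1044
j=4: r + 3k = 1395.227857… → ⌈·⌉ = 1396
j=5: r + 4k = 1746.942142… → ⌈·⌉ = 1747
j=6: r + 5k = 2098.656428… → ⌈·⌉ = 2099
j=7: r + 6k = 2450.370714… → ⌈·⌉ = 2451
j=8: r + 7k = 2802.085 → ⌈·⌉ = 2803
j=9: r + 8k = 3153.799285… → ⌈·⌉ = 3154
j=10: r + 9k = 3505.513571… → ⌈·⌉ = 3506
j=11: r + 10k = 3857.227857… → ⌈·⌉ = 3858
j=12: r + 11k = 4208.942142… → ⌈·⌉ = 4209
j=13: r + 12k = 4560.656428… → ⌈·⌉ = 4561
j=14: r + 13k = 4912.370714… → ⌈·⌉ = 4913

341, 692, 1044, 1396, 1747, 2099, 2451, 2803, 3154, 3506, 3858, 4209, 4561, 4913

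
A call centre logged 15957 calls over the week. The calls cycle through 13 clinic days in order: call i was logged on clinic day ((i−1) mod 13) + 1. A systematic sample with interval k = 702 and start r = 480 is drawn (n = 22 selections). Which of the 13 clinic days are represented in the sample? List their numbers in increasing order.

Consecutive selections differ by k = 702, so their clinic day numbers differ by 702 mod 13 = 0.
gcd(702, 13) = 13, so the sample visits 13/13 = 1 distinct residues mod 13.
Start 480 is clinic day 12; the clinic days hit are 12.

12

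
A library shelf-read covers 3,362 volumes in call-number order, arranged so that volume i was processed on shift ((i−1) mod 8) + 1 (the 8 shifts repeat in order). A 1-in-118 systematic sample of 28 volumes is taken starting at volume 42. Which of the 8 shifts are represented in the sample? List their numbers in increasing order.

Consecutive selections differ by k = 118, so their shift numbers differ by 118 mod 8 = 6.
gcd(118, 8) = 2, so the sample visits 8/2 = 4 distinct residues mod 8.
Start 42 is shift 2; the shifts hit are 2, 4, 6, 8.

2, 4, 6, 8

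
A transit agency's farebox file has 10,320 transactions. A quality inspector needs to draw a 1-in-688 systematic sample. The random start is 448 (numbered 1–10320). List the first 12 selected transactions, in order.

transaction 1: 448
transaction 2: 448 + 688 = 1136
transaction 3: 1136 + 688 = 1824
transaction 4: 1824 + 688 = 2512
transaction 5: 2512 + 688 = 3200
transaction 6: 3200 + 688 = 3888
transaction 7: 3888 + 688 = 4576
transaction 8: 4576 + 688 = 5264
transaction 9: 5264 + 688 = 5952
transaction 10: 5952 + 688 = 6640
transaction 11: 6640 + 688 = 7328
transaction 12: 7328 + 688 = 8016

448, 1136, 1824, 2512, 3200, 3888, 4576, 5264, 5952, 6640, 7328, 8016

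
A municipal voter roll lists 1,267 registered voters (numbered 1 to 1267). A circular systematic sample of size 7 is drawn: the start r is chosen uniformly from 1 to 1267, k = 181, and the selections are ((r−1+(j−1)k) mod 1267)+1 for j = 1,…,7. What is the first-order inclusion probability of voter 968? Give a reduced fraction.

For each position j, as r ranges over 1…1267 the j-th selection hits every voter exactly once, so voter 968 is selected for exactly 7 of the 1267 starts.
Inclusion probability = 7/1267 = 1/181.

1/181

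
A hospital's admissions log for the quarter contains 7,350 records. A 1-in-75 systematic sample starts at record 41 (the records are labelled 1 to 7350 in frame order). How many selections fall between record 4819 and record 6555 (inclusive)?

k = 75
First selection ≥ 4819: 41 + ⌈(4819−41)/75⌉·75 = 41 + 64×75 = 4841
Last selection ≤ 6555: 41 + ⌊(6555−41)/75⌋·75 = 41 + 86×75 = 6491
Count = 86 − 64 + 1 = 23

23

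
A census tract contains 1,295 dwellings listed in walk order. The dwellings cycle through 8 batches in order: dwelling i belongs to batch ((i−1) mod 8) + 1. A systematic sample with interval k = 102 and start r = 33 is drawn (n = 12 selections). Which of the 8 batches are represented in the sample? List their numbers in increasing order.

Consecutive selections differ by k = 102, so their batch numbers differ by 102 mod 8 = 6.
gcd(102, 8) = 2, so the sample visits 8/2 = 4 distinct residues mod 8.
Start 33 is batch 1; the batches hit are 1, 3, 5, 7.

1, 3, 5, 7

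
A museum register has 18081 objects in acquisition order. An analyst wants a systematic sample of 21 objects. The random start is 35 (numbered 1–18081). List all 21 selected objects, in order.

35, 896, 1757, 2618, 3479, 4340, 5201, 6062, 6923, 7784, 8645, 9506, 10367, 11228, 12089, 12950, 13811, 14672, 15533, 16394, 17255

k = N/n = 18081/21 = 861
object 1: 35
object 2: 35 + 861 = 896
object 3: 896 + 861 = 1757
object 4: 1757 + 861 = 2618
object 5: 2618 + 861 = 3479
object 6: 3479 + 861 = 4340
object 7: 4340 + 861 = 5201
object 8: 5201 + 861 = 6062
object 9: 6062 + 861 = 6923
object 10: 6923 + 861 = 7784
object 11: 7784 + 861 = 8645
object 12: 8645 + 861 = 9506
object 13: 9506 + 861 = 10367
object 14: 10367 + 861 = 11228
object 15: 11228 + 861 = 12089
object 16: 12089 + 861 = 12950
object 17: 12950 + 861 = 13811
object 18: 13811 + 861 = 14672
object 19: 14672 + 861 = 15533
object 20: 15533 + 861 = 16394
object 21: 16394 + 861 = 17255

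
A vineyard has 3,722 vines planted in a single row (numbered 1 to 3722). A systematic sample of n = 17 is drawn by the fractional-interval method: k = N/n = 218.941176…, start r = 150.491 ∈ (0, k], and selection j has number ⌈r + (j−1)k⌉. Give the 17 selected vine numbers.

151, 370, 589, 808, 1027, 1246, 1465, 1684, 1903, 2121, 2340, 2559, 2778, 2997, 3216, 3435, 3654

j=1: r + 0k = 150.491 → ⌈·⌉ = 151
j=2: r + 1k = 369.432176… → ⌈·⌉ = 370
j=3: r + 2k = 588.373352… → ⌈·⌉ = 589
j=4: r + 3k = 807.314529… → ⌈·⌉ = 808
j=5: r + 4k = 1026.255705… → ⌈·⌉ = 1027
j=6: r + 5k = 1245.196882… → ⌈·⌉ = 1246
j=7: r + 6k = 1464.138058… → ⌈·⌉ = 1465
j=8: r + 7k = 1683.079235… → ⌈·⌉ = 1684
j=9: r + 8k = 1902.020411… → ⌈·⌉ = 1903
j=10: r + 9k = 2120.961588… → ⌈·⌉ = 2121
j=11: r + 10k = 2339.902764… → ⌈·⌉ = 2340
j=12: r + 11k = 2558.843941… → ⌈·⌉ = 2559
j=13: r + 12k = 2777.785117… → ⌈·⌉ = 2778
j=14: r + 13k = 2996.726294… → ⌈·⌉ = 2997
j=15: r + 14k = 3215.667470… → ⌈·⌉ = 3216
j=16: r + 15k = 3434.608647… → ⌈·⌉ = 3435
j=17: r + 16k = 3653.549823… → ⌈·⌉ = 3654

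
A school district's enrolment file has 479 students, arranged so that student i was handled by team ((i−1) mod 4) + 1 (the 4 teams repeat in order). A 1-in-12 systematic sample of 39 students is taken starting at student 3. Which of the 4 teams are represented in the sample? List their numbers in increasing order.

Consecutive selections differ by k = 12, so their team numbers differ by 12 mod 4 = 0.
gcd(12, 4) = 4, so the sample visits 4/4 = 1 distinct residues mod 4.
Start 3 is team 3; the teams hit are 3.

3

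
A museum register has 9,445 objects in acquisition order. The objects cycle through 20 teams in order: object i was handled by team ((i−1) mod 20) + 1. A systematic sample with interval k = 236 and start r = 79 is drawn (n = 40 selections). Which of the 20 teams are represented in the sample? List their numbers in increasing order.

3, 7, 11, 15, 19

Consecutive selections differ by k = 236, so their team numbers differ by 236 mod 20 = 16.
gcd(236, 20) = 4, so the sample visits 20/4 = 5 distinct residues mod 20.
Start 79 is team 19; the teams hit are 3, 7, 11, 15, 19.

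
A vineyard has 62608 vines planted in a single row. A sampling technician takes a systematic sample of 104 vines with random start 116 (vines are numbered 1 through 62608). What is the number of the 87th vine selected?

k = 62608/104 = 602
87th selection = r + (87−1)·k = 116 + 86×602 = 116 + 51772 = 51888

51888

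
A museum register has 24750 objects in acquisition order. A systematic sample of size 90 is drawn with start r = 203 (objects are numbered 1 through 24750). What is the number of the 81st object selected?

22203

k = 24750/90 = 275
81st selection = r + (81−1)·k = 203 + 80×275 = 203 + 22000 = 22203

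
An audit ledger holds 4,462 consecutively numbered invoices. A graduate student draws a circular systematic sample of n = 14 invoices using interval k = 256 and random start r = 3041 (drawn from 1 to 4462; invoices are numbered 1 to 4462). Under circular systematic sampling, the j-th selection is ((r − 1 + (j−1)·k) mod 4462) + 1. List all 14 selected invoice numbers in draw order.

3041, 3297, 3553, 3809, 4065, 4321, 115, 371, 627, 883, 1139, 1395, 1651, 1907

Selection 1: 3041
Selection 2: 3041 + 256 = 3297
Selection 3: 3297 + 256 = 3553
Selection 4: 3553 + 256 = 3809
Selection 5: 3809 + 256 = 4065
Selection 6: 4065 + 256 = 4321
Selection 7: 4321 + 256 = 4577 → 4577 − 4462 = 115
Selection 8: 115 + 256 = 371
Selection 9: 371 + 256 = 627
Selection 10: 627 + 256 = 883
Selection 11: 883 + 256 = 1139
Selection 12: 1139 + 256 = 1395
Selection 13: 1395 + 256 = 1651
Selection 14: 1651 + 256 = 1907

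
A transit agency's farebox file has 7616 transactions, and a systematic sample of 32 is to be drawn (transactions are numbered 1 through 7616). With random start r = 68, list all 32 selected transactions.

68, 306, 544, 782, 1020, 1258, 1496, 1734, 1972, 2210, 2448, 2686, 2924, 3162, 3400, 3638, 3876, 4114, 4352, 4590, 4828, 5066, 5304, 5542, 5780, 6018, 6256, 6494, 6732, 6970, 7208, 7446

k = N/n = 7616/32 = 238
transaction 1: 68
transaction 2: 68 + 238 = 306
transaction 3: 306 + 238 = 544
transaction 4: 544 + 238 = 782
transaction 5: 782 + 238 = 1020
transaction 6: 1020 + 238 = 1258
transaction 7: 1258 + 238 = 1496
transaction 8: 1496 + 238 = 1734
transaction 9: 1734 + 238 = 1972
transaction 10: 1972 + 238 = 2210
transaction 11: 2210 + 238 = 2448
transaction 12: 2448 + 238 = 2686
transaction 13: 2686 + 238 = 2924
transaction 14: 2924 + 238 = 3162
transaction 15: 3162 + 238 = 3400
transaction 16: 3400 + 238 = 3638
transaction 17: 3638 + 238 = 3876
transaction 18: 3876 + 238 = 4114
transaction 19: 4114 + 238 = 4352
transaction 20: 4352 + 238 = 4590
transaction 21: 4590 + 238 = 4828
transaction 22: 4828 + 238 = 5066
transaction 23: 5066 + 238 = 5304
transaction 24: 5304 + 238 = 5542
transaction 25: 5542 + 238 = 5780
transaction 26: 5780 + 238 = 6018
transaction 27: 6018 + 238 = 6256
transaction 28: 6256 + 238 = 6494
transaction 29: 6494 + 238 = 6732
transaction 30: 6732 + 238 = 6970
transaction 31: 6970 + 238 = 7208
transaction 32: 7208 + 238 = 7446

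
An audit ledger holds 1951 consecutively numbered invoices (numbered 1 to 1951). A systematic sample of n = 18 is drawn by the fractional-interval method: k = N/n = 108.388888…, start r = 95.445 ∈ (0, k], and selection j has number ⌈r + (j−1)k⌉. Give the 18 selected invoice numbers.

96, 204, 313, 421, 530, 638, 746, 855, 963, 1071, 1180, 1288, 1397, 1505, 1613, 1722, 1830, 1939

j=1: r + 0k = 95.445 → ⌈·⌉ = 96
j=2: r + 1k = 203.833888… → ⌈·⌉ = 204
j=3: r + 2k = 312.222777… → ⌈·⌉ = 313
j=4: r + 3k = 420.611666… → ⌈·⌉ = 421
j=5: r + 4k = 529.000555… → ⌈·⌉ = 530
j=6: r + 5k = 637.389444… → ⌈·⌉ = 638
j=7: r + 6k = 745.778333… → ⌈·⌉ = 746
j=8: r + 7k = 854.167222… → ⌈·⌉ = 855
j=9: r + 8k = 962.556111… → ⌈·⌉ = 963
j=10: r + 9k = 1070.945 → ⌈·⌉ = 1071
j=11: r + 10k = 1179.333888… → ⌈·⌉ = 1180
j=12: r + 11k = 1287.722777… → ⌈·⌉ = 1288
j=13: r + 12k = 1396.111666… → ⌈·⌉ = 1397
j=14: r + 13k = 1504.500555… → ⌈·⌉ = 1505
j=15: r + 14k = 1612.889444… → ⌈·⌉ = 1613
j=16: r + 15k = 1721.278333… → ⌈·⌉ = 1722
j=17: r + 16k = 1829.667222… → ⌈·⌉ = 1830
j=18: r + 17k = 1938.056111… → ⌈·⌉ = 1939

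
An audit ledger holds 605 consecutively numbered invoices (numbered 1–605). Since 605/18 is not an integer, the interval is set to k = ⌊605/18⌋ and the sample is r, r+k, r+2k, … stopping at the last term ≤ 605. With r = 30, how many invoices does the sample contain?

k = ⌊605/18⌋ = 33
Achieved size = ⌊(605 − 30)/33⌋ + 1 = ⌊575/33⌋ + 1 = 17 + 1 = 18
(last selection: 30 + 17×33 = 591 ≤ 605; next would be 624 > 605)

18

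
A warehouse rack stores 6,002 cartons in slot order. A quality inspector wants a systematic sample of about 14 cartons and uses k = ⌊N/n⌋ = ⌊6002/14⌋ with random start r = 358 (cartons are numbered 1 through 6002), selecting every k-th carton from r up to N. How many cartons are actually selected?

k = ⌊6002/14⌋ = 428
Achieved size = ⌊(6002 − 358)/428⌋ + 1 = ⌊5644/428⌋ + 1 = 13 + 1 = 14
(last selection: 358 + 13×428 = 5922 ≤ 6002; next would be 6350 > 6002)

14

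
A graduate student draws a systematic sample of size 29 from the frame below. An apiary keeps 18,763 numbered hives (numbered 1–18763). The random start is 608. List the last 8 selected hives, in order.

14195, 14842, 15489, 16136, 16783, 17430, 18077, 18724

k = N/n = 18763/29 = 647
22nd selection = 608 + 21×647 = 14195
23rd: 14195 + 647 = 14842
24th: 14842 + 647 = 15489
25th: 15489 + 647 = 16136
26th: 16136 + 647 = 16783
27th: 16783 + 647 = 17430
28th: 17430 + 647 = 18077
29th: 18077 + 647 = 18724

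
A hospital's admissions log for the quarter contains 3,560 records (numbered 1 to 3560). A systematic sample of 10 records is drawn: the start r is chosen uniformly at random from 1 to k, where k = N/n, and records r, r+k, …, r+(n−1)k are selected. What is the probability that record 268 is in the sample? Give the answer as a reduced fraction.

k = 3560/10 = 356.
Record 268 is selected iff r ≡ 268 (mod 356); exactly one such r in {1,…,356}.
Inclusion probability = 1/356.

1/356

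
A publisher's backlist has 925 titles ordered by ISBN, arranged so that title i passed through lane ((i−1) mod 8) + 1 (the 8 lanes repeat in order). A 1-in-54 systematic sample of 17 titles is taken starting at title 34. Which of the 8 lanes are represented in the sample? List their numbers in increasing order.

2, 4, 6, 8

Consecutive selections differ by k = 54, so their lane numbers differ by 54 mod 8 = 6.
gcd(54, 8) = 2, so the sample visits 8/2 = 4 distinct residues mod 8.
Start 34 is lane 2; the lanes hit are 2, 4, 6, 8.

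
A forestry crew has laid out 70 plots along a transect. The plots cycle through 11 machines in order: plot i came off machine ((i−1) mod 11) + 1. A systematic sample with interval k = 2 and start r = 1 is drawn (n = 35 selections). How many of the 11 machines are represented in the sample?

11

Consecutive selections differ by k = 2, so their machine numbers differ by 2 mod 11 = 2.
gcd(2, 11) = 1, so the sample visits 11/1 = 11 distinct residues mod 11.
Start 1 is machine 1; the machines hit are 1, 2, 3, 4, 5, 6, 7, 8, 9, 10, 11.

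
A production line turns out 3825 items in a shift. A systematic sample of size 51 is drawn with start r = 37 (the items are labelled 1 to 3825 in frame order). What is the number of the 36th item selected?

2662

k = 3825/51 = 75
36th selection = r + (36−1)·k = 37 + 35×75 = 37 + 2625 = 2662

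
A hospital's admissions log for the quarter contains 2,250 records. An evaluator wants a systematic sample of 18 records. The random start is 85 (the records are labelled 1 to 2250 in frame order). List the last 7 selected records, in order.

1460, 1585, 1710, 1835, 1960, 2085, 2210

k = N/n = 2250/18 = 125
12th selection = 85 + 11×125 = 1460
13th: 1460 + 125 = 1585
14th: 1585 + 125 = 1710
15th: 1710 + 125 = 1835
16th: 1835 + 125 = 1960
17th: 1960 + 125 = 2085
18th: 2085 + 125 = 2210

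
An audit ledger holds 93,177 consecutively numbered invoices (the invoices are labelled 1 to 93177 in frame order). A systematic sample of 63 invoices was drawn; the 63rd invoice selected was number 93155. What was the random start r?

1457

k = 93177/63 = 1479
r = 93155 − (63−1)×1479 = 93155 − 91698 = 1457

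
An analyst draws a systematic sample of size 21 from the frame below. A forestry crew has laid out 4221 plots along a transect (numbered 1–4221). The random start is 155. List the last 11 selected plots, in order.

k = N/n = 4221/21 = 201
11th selection = 155 + 10×201 = 2165
12th: 2165 + 201 = 2366
13th: 2366 + 201 = 2567
14th: 2567 + 201 = 2768
15th: 2768 + 201 = 2969
16th: 2969 + 201 = 3170
17th: 3170 + 201 = 3371
18th: 3371 + 201 = 3572
19th: 3572 + 201 = 3773
20th: 3773 + 201 = 3974
21st: 3974 + 201 = 4175

2165, 2366, 2567, 2768, 2969, 3170, 3371, 3572, 3773, 3974, 4175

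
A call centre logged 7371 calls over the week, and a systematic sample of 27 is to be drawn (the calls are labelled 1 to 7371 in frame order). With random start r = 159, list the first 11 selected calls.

k = N/n = 7371/27 = 273
call 1: 159
call 2: 159 + 273 = 432
call 3: 432 + 273 = 705
call 4: 705 + 273 = 978
call 5: 978 + 273 = 1251
call 6: 1251 + 273 = 1524
call 7: 1524 + 273 = 1797
call 8: 1797 + 273 = 2070
call 9: 2070 + 273 = 2343
call 10: 2343 + 273 = 2616
call 11: 2616 + 273 = 2889

159, 432, 705, 978, 1251, 1524, 1797, 2070, 2343, 2616, 2889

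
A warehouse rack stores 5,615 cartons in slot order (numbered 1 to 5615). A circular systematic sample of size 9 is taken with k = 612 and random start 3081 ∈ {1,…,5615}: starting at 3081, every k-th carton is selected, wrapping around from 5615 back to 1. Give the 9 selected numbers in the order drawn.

3081, 3693, 4305, 4917, 5529, 526, 1138, 1750, 2362

Selection 1: 3081
Selection 2: 3081 + 612 = 3693
Selection 3: 3693 + 612 = 4305
Selection 4: 4305 + 612 = 4917
Selection 5: 4917 + 612 = 5529
Selection 6: 5529 + 612 = 6141 → 6141 − 5615 = 526
Selection 7: 526 + 612 = 1138
Selection 8: 1138 + 612 = 1750
Selection 9: 1750 + 612 = 2362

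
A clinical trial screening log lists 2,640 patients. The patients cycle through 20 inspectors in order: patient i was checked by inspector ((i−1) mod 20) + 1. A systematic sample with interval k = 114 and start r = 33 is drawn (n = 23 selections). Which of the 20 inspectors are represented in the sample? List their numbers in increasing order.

1, 3, 5, 7, 9, 11, 13, 15, 17, 19

Consecutive selections differ by k = 114, so their inspector numbers differ by 114 mod 20 = 14.
gcd(114, 20) = 2, so the sample visits 20/2 = 10 distinct residues mod 20.
Start 33 is inspector 13; the inspectors hit are 1, 3, 5, 7, 9, 11, 13, 15, 17, 19.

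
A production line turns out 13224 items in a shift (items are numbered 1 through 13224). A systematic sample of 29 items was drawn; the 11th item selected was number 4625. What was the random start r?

65

k = 13224/29 = 456
r = 4625 − (11−1)×456 = 4625 − 4560 = 65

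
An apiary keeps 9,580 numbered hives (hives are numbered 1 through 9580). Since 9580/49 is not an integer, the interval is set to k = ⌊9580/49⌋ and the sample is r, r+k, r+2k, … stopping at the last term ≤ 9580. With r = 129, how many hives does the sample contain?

k = ⌊9580/49⌋ = 195
Achieved size = ⌊(9580 − 129)/195⌋ + 1 = ⌊9451/195⌋ + 1 = 48 + 1 = 49
(last selection: 129 + 48×195 = 9489 ≤ 9580; next would be 9684 > 9580)

49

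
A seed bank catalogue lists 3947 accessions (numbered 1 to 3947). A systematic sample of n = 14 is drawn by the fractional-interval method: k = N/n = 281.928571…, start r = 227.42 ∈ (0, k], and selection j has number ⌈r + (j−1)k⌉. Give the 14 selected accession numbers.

j=1: r + 0k = 227.42 → ⌈·⌉ = 228
j=2: r + 1k = 509.348571… → ⌈·⌉ = 510
j=3: r + 2k = 791.277142… → ⌈·⌉ = 792
j=4: r + 3k = 1073.205714… → ⌈·⌉ = 1074
j=5: r + 4k = 1355.134285… → ⌈·⌉ = 1356
j=6: r + 5k = 1637.062857… → ⌈·⌉ = 1638
j=7: r + 6k = 1918.991428… → ⌈·⌉ = 1919
j=8: r + 7k = 2200.92 → ⌈·⌉ = 2201
j=9: r + 8k = 2482.848571… → ⌈·⌉ = 2483
j=10: r + 9k = 2764.777142… → ⌈·⌉ = 2765
j=11: r + 10k = 3046.705714… → ⌈·⌉ = 3047
j=12: r + 11k = 3328.634285… → ⌈·⌉ = 3329
j=13: r + 12k = 3610.562857… → ⌈·⌉ = 3611
j=14: r + 13k = 3892.491428… → ⌈·⌉ = 3893

228, 510, 792, 1074, 1356, 1638, 1919, 2201, 2483, 2765, 3047, 3329, 3611, 3893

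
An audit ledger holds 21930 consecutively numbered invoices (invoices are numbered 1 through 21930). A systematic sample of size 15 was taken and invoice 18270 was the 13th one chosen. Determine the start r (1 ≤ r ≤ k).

726

k = 21930/15 = 1462
r = 18270 − (13−1)×1462 = 18270 − 17544 = 726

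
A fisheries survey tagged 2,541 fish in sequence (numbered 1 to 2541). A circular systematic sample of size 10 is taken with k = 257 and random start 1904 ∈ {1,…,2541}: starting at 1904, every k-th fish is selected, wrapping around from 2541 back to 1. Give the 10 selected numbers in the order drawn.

1904, 2161, 2418, 134, 391, 648, 905, 1162, 1419, 1676

Selection 1: 1904
Selection 2: 1904 + 257 = 2161
Selection 3: 2161 + 257 = 2418
Selection 4: 2418 + 257 = 2675 → 2675 − 2541 = 134
Selection 5: 134 + 257 = 391
Selection 6: 391 + 257 = 648
Selection 7: 648 + 257 = 905
Selection 8: 905 + 257 = 1162
Selection 9: 1162 + 257 = 1419
Selection 10: 1419 + 257 = 1676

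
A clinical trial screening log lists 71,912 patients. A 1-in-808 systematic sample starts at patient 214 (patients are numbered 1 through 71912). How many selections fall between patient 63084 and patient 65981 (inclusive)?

4

k = 808
First selection ≥ 63084: 214 + ⌈(63084−214)/808⌉·808 = 214 + 78×808 = 63238
Last selection ≤ 65981: 214 + ⌊(65981−214)/808⌋·808 = 214 + 81×808 = 65662
Count = 81 − 78 + 1 = 4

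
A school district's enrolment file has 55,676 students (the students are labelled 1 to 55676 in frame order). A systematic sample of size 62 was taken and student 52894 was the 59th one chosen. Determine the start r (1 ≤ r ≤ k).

k = 55676/62 = 898
r = 52894 − (59−1)×898 = 52894 − 52084 = 810

810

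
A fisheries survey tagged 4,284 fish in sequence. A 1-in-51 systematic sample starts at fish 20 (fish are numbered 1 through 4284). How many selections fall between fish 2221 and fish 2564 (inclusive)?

k = 51
First selection ≥ 2221: 20 + ⌈(2221−20)/51⌉·51 = 20 + 44×51 = 2264
Last selection ≤ 2564: 20 + ⌊(2564−20)/51⌋·51 = 20 + 49×51 = 2519
Count = 49 − 44 + 1 = 6

6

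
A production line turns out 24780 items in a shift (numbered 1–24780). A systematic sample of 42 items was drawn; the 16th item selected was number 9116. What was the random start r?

266

k = 24780/42 = 590
r = 9116 − (16−1)×590 = 9116 − 8850 = 266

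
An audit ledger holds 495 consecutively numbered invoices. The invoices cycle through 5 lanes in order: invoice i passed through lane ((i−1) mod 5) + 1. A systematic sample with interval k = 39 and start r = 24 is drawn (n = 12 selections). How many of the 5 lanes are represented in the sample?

Consecutive selections differ by k = 39, so their lane numbers differ by 39 mod 5 = 4.
gcd(39, 5) = 1, so the sample visits 5/1 = 5 distinct residues mod 5.
Start 24 is lane 4; the lanes hit are 1, 2, 3, 4, 5.

5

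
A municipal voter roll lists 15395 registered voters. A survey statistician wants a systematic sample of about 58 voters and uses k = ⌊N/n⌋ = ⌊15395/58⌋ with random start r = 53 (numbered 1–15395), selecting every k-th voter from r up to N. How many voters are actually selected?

k = ⌊15395/58⌋ = 265
Achieved size = ⌊(15395 − 53)/265⌋ + 1 = ⌊15342/265⌋ + 1 = 57 + 1 = 58
(last selection: 53 + 57×265 = 15158 ≤ 15395; next would be 15423 > 15395)

58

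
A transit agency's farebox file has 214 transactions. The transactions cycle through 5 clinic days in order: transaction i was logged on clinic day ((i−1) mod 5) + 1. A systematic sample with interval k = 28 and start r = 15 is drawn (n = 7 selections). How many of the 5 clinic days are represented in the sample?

Consecutive selections differ by k = 28, so their clinic day numbers differ by 28 mod 5 = 3.
gcd(28, 5) = 1, so the sample visits 5/1 = 5 distinct residues mod 5.
Start 15 is clinic day 5; the clinic days hit are 1, 2, 3, 4, 5.

5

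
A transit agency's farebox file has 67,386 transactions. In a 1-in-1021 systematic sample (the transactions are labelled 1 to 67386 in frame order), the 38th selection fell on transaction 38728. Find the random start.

k = 1021
r = 38728 − (38−1)×1021 = 38728 − 37777 = 951

951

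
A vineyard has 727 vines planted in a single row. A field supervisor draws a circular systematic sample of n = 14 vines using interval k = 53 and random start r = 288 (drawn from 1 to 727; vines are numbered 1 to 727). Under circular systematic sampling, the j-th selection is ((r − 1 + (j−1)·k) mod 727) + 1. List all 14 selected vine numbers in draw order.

Selection 1: 288
Selection 2: 288 + 53 = 341
Selection 3: 341 + 53 = 394
Selection 4: 394 + 53 = 447
Selection 5: 447 + 53 = 500
Selection 6: 500 + 53 = 553
Selection 7: 553 + 53 = 606
Selection 8: 606 + 53 = 659
Selection 9: 659 + 53 = 712
Selection 10: 712 + 53 = 765 → 765 − 727 = 38
Selection 11: 38 + 53 = 91
Selection 12: 91 + 53 = 144
Selection 13: 144 + 53 = 197
Selection 14: 197 + 53 = 250

288, 341, 394, 447, 500, 553, 606, 659, 712, 38, 91, 144, 197, 250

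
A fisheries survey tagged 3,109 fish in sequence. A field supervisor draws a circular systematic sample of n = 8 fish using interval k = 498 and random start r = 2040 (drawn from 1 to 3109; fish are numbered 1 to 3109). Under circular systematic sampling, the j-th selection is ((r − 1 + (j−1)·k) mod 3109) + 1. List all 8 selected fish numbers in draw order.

2040, 2538, 3036, 425, 923, 1421, 1919, 2417

Selection 1: 2040
Selection 2: 2040 + 498 = 2538
Selection 3: 2538 + 498 = 3036
Selection 4: 3036 + 498 = 3534 → 3534 − 3109 = 425
Selection 5: 425 + 498 = 923
Selection 6: 923 + 498 = 1421
Selection 7: 1421 + 498 = 1919
Selection 8: 1919 + 498 = 2417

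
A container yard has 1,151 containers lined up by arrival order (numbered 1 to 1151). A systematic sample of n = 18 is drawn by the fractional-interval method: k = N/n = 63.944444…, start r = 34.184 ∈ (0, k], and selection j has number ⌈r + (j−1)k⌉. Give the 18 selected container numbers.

j=1: r + 0k = 34.184 → ⌈·⌉ = 35
j=2: r + 1k = 98.128444… → ⌈·⌉ = 99
j=3: r + 2k = 162.072888… → ⌈·⌉ = 163
j=4: r + 3k = 226.017333… → ⌈·⌉ = 227
j=5: r + 4k = 289.961777… → ⌈·⌉ = 290
j=6: r + 5k = 353.906222… → ⌈·⌉ = 354
j=7: r + 6k = 417.850666… → ⌈·⌉ = 418
j=8: r + 7k = 481.795111… → ⌈·⌉ = 482
j=9: r + 8k = 545.739555… → ⌈·⌉ = 546
j=10: r + 9k = 609.684 → ⌈·⌉ = 610
j=11: r + 10k = 673.628444… → ⌈·⌉ = 674
j=12: r + 11k = 737.572888… → ⌈·⌉ = 738
j=13: r + 12k = 801.517333… → ⌈·⌉ = 802
j=14: r + 13k = 865.461777… → ⌈·⌉ = 866
j=15: r + 14k = 929.406222… → ⌈·⌉ = 930
j=16: r + 15k = 993.350666… → ⌈·⌉ = 994
j=17: r + 16k = 1057.295111… → ⌈·⌉ = 1058
j=18: r + 17k = 1121.239555… → ⌈·⌉ = 1122

35, 99, 163, 227, 290, 354, 418, 482, 546, 610, 674, 738, 802, 866, 930, 994, 1058, 1122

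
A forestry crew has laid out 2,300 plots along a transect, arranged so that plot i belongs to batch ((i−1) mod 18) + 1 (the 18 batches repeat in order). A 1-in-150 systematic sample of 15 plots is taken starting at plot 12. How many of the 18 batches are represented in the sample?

Consecutive selections differ by k = 150, so their batch numbers differ by 150 mod 18 = 6.
gcd(150, 18) = 6, so the sample visits 18/6 = 3 distinct residues mod 18.
Start 12 is batch 12; the batches hit are 6, 12, 18.

3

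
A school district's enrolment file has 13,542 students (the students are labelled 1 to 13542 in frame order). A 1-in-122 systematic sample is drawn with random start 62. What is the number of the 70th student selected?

8480

k = 122
70th selection = r + (70−1)·k = 62 + 69×122 = 62 + 8418 = 8480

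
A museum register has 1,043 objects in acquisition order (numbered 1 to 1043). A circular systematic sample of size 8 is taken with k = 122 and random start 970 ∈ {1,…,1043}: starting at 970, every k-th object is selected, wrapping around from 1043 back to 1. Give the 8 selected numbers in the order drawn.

Selection 1: 970
Selection 2: 970 + 122 = 1092 → 1092 − 1043 = 49
Selection 3: 49 + 122 = 171
Selection 4: 171 + 122 = 293
Selection 5: 293 + 122 = 415
Selection 6: 415 + 122 = 537
Selection 7: 537 + 122 = 659
Selection 8: 659 + 122 = 781

970, 49, 171, 293, 415, 537, 659, 781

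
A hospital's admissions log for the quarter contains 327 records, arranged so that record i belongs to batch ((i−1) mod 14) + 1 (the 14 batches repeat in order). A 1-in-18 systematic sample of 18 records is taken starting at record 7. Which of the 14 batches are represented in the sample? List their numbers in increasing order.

Consecutive selections differ by k = 18, so their batch numbers differ by 18 mod 14 = 4.
gcd(18, 14) = 2, so the sample visits 14/2 = 7 distinct residues mod 14.
Start 7 is batch 7; the batches hit are 1, 3, 5, 7, 9, 11, 13.

1, 3, 5, 7, 9, 11, 13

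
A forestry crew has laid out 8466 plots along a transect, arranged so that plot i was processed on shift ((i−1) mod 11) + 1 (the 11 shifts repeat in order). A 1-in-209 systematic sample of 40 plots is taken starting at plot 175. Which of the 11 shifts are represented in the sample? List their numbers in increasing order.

10

Consecutive selections differ by k = 209, so their shift numbers differ by 209 mod 11 = 0.
gcd(209, 11) = 11, so the sample visits 11/11 = 1 distinct residues mod 11.
Start 175 is shift 10; the shifts hit are 10.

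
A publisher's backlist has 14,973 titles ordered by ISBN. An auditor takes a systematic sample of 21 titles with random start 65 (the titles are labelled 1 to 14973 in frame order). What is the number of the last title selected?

k = 14973/21 = 713
21st selection = r + (21−1)·k = 65 + 20×713 = 65 + 14260 = 14325

14325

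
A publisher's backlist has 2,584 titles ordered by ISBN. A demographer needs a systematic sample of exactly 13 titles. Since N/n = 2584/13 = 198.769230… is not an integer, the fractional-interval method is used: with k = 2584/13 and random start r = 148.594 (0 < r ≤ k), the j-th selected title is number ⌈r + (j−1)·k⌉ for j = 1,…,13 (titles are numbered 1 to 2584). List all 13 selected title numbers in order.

j=1: r + 0k = 148.594 → ⌈·⌉ = 149
j=2: r + 1k = 347.363230… → ⌈·⌉ = 348
j=3: r + 2k = 546.132461… → ⌈·⌉ = 547
j=4: r + 3k = 744.901692… → ⌈·⌉ = 745
j=5: r + 4k = 943.670923… → ⌈·⌉ = 944
j=6: r + 5k = 1142.440153… → ⌈·⌉ = 1143
j=7: r + 6k = 1341.209384… → ⌈·⌉ = 1342
j=8: r + 7k = 1539.978615… → ⌈·⌉ = 1540
j=9: r + 8k = 1738.747846… → ⌈·⌉ = 1739
j=10: r + 9k = 1937.517076… → ⌈·⌉ = 1938
j=11: r + 10k = 2136.286307… → ⌈·⌉ = 2137
j=12: r + 11k = 2335.055538… → ⌈·⌉ = 2336
j=13: r + 12k = 2533.824769… → ⌈·⌉ = 2534

149, 348, 547, 745, 944, 1143, 1342, 1540, 1739, 1938, 2137, 2336, 2534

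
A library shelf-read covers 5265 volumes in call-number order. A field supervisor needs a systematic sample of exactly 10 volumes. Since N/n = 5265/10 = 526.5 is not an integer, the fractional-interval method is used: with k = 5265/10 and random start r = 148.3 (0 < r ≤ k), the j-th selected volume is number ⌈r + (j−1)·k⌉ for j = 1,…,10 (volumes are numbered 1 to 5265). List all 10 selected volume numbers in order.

j=1: r + 0k = 148.3 → ⌈·⌉ = 149
j=2: r + 1k = 674.8 → ⌈·⌉ = 675
j=3: r + 2k = 1201.3 → ⌈·⌉ = 1202
j=4: r + 3k = 1727.8 → ⌈·⌉ = 1728
j=5: r + 4k = 2254.3 → ⌈·⌉ = 2255
j=6: r + 5k = 2780.8 → ⌈·⌉ = 2781
j=7: r + 6k = 3307.3 → ⌈·⌉ = 3308
j=8: r + 7k = 3833.8 → ⌈·⌉ = 3834
j=9: r + 8k = 4360.3 → ⌈·⌉ = 4361
j=10: r + 9k = 4886.8 → ⌈·⌉ = 4887

149, 675, 1202, 1728, 2255, 2781, 3308, 3834, 4361, 4887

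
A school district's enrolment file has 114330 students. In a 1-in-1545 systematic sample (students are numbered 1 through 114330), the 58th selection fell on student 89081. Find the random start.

1016

k = 1545
r = 89081 − (58−1)×1545 = 89081 − 88065 = 1016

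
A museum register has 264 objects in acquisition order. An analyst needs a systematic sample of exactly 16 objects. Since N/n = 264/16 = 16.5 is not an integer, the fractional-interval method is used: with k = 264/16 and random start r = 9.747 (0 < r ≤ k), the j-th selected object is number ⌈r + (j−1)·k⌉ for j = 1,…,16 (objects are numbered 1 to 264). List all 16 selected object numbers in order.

10, 27, 43, 60, 76, 93, 109, 126, 142, 159, 175, 192, 208, 225, 241, 258

j=1: r + 0k = 9.747 → ⌈·⌉ = 10
j=2: r + 1k = 26.247 → ⌈·⌉ = 27
j=3: r + 2k = 42.747 → ⌈·⌉ = 43
j=4: r + 3k = 59.247 → ⌈·⌉ = 60
j=5: r + 4k = 75.747 → ⌈·⌉ = 76
j=6: r + 5k = 92.247 → ⌈·⌉ = 93
j=7: r + 6k = 108.747 → ⌈·⌉ = 109
j=8: r + 7k = 125.247 → ⌈·⌉ = 126
j=9: r + 8k = 141.747 → ⌈·⌉ = 142
j=10: r + 9k = 158.247 → ⌈·⌉ = 159
j=11: r + 10k = 174.747 → ⌈·⌉ = 175
j=12: r + 11k = 191.247 → ⌈·⌉ = 192
j=13: r + 12k = 207.747 → ⌈·⌉ = 208
j=14: r + 13k = 224.247 → ⌈·⌉ = 225
j=15: r + 14k = 240.747 → ⌈·⌉ = 241
j=16: r + 15k = 257.247 → ⌈·⌉ = 258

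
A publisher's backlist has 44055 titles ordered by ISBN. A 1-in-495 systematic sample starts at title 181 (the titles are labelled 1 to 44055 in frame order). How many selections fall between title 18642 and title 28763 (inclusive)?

20

k = 495
First selection ≥ 18642: 181 + ⌈(18642−181)/495⌉·495 = 181 + 38×495 = 18991
Last selection ≤ 28763: 181 + ⌊(28763−181)/495⌋·495 = 181 + 57×495 = 28396
Count = 57 − 38 + 1 = 20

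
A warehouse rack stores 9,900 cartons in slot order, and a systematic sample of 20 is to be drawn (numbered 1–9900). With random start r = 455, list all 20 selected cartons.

k = N/n = 9900/20 = 495
carton 1: 455
carton 2: 455 + 495 = 950
carton 3: 950 + 495 = 1445
carton 4: 1445 + 495 = 1940
carton 5: 1940 + 495 = 2435
carton 6: 2435 + 495 = 2930
carton 7: 2930 + 495 = 3425
carton 8: 3425 + 495 = 3920
carton 9: 3920 + 495 = 4415
carton 10: 4415 + 495 = 4910
carton 11: 4910 + 495 = 5405
carton 12: 5405 + 495 = 5900
carton 13: 5900 + 495 = 6395
carton 14: 6395 + 495 = 6890
carton 15: 6890 + 495 = 7385
carton 16: 7385 + 495 = 7880
carton 17: 7880 + 495 = 8375
carton 18: 8375 + 495 = 8870
carton 19: 8870 + 495 = 9365
carton 20: 9365 + 495 = 9860

455, 950, 1445, 1940, 2435, 2930, 3425, 3920, 4415, 4910, 5405, 5900, 6395, 6890, 7385, 7880, 8375, 8870, 9365, 9860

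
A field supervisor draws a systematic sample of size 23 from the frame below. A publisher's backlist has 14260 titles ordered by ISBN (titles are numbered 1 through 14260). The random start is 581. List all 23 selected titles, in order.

581, 1201, 1821, 2441, 3061, 3681, 4301, 4921, 5541, 6161, 6781, 7401, 8021, 8641, 9261, 9881, 10501, 11121, 11741, 12361, 12981, 13601, 14221

k = N/n = 14260/23 = 620
title 1: 581
title 2: 581 + 620 = 1201
title 3: 1201 + 620 = 1821
title 4: 1821 + 620 = 2441
title 5: 2441 + 620 = 3061
title 6: 3061 + 620 = 3681
title 7: 3681 + 620 = 4301
title 8: 4301 + 620 = 4921
title 9: 4921 + 620 = 5541
title 10: 5541 + 620 = 6161
title 11: 6161 + 620 = 6781
title 12: 6781 + 620 = 7401
title 13: 7401 + 620 = 8021
title 14: 8021 + 620 = 8641
title 15: 8641 + 620 = 9261
title 16: 9261 + 620 = 9881
title 17: 9881 + 620 = 10501
title 18: 10501 + 620 = 11121
title 19: 11121 + 620 = 11741
title 20: 11741 + 620 = 12361
title 21: 12361 + 620 = 12981
title 22: 12981 + 620 = 13601
title 23: 13601 + 620 = 14221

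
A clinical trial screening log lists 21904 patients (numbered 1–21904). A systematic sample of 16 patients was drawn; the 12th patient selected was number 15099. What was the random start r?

40

k = 21904/16 = 1369
r = 15099 − (12−1)×1369 = 15099 − 15059 = 40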